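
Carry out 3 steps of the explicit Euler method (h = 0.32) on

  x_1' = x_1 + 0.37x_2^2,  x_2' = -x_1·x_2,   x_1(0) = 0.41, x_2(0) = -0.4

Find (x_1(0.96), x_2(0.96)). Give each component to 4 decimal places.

1.0045, -0.2164

Euler on (x_1,x_2): x_1_{n+1} = x_1_n + h·x_1', x_2_{n+1} = x_2_n + h·x_2'.
0.000000: (0.410000, -0.400000); f=(0.469200, 0.164000) → (0.560144, -0.347520)
0.320000: (0.560144, -0.347520); f=(0.604829, 0.194661) → (0.753689, -0.285228)
0.640000: (0.753689, -0.285228); f=(0.783791, 0.214974) → (1.004502, -0.216437)
(x_1(0.96), x_2(0.96)) ≈ (1.0045, -0.2164)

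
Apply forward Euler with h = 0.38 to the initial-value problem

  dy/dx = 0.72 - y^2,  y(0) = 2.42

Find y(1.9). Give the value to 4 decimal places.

0.8370

Euler: y_{n+1} = y_n + h·f(x_n, y_n).
x=0.000000, y=2.420000: f=-5.136400 → y ← 2.420000 + 0.38·(-5.136400) = 0.468168
x=0.380000, y=0.468168: f=0.500819 → y ← 0.468168 + 0.38·0.500819 = 0.658479
x=0.760000, y=0.658479: f=0.286405 → y ← 0.658479 + 0.38·0.286405 = 0.767313
x=1.140000, y=0.767313: f=0.131231 → y ← 0.767313 + 0.38·0.131231 = 0.817181
x=1.520000, y=0.817181: f=0.052216 → y ← 0.817181 + 0.38·0.052216 = 0.837023
y(1.9) ≈ 0.8370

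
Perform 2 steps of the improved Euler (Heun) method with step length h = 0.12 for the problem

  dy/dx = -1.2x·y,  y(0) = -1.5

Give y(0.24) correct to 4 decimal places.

Heun: k1 = f(x_n, y_n); k2 = f(x_n + h, y_n + h·k1); y_{n+1} = y_n + (h/2)·(k1 + k2).
x=0.000000, y=-1.500000:
  k1 = f(0.000000, -1.500000) = 0.000000
  k2 = f(0.120000, -1.500000) = 0.216000
  y ← -1.500000 + (0.12/2)·(0.000000 + 0.216000) = -1.487040
x=0.120000, y=-1.487040:
  k1 = f(0.120000, -1.487040) = 0.214134
  k2 = f(0.240000, -1.461344) = 0.420867
  y ← -1.487040 + (0.12/2)·(0.214134 + 0.420867) = -1.448940
y(0.24) ≈ -1.4489

-1.4489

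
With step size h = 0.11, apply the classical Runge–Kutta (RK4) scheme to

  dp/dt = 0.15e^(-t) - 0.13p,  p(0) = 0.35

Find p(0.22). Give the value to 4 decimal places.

RK4: k1 = f(t_n, p_n); k2 = f(t_n + h/2, p_n + (h/2)·k1); k3 = f(t_n + h/2, p_n + (h/2)·k2); k4 = f(t_n + h, p_n + h·k3); p_{n+1} = p_n + (h/6)·(k1 + 2k2 + 2k3 + k4).
t=0.000000, p=0.350000:
  k1 = f(0.000000, 0.350000) = 0.104500
  k2 = f(0.055000, 0.355747) = 0.095726
  k3 = f(0.055000, 0.355265) = 0.095788
  k4 = f(0.110000, 0.360537) = 0.087505
  p ← 0.350000 + (0.11/6)·(k1 + 2k2 + 2k3 + k4) = 0.360542
t=0.110000, p=0.360542:
  k1 = f(0.110000, 0.360542) = 0.087505
  k2 = f(0.165000, 0.365355) = 0.079688
  k3 = f(0.165000, 0.364925) = 0.079744
  k4 = f(0.220000, 0.369314) = 0.072367
  p ← 0.360542 + (0.11/6)·(k1 + 2k2 + 2k3 + k4) = 0.369319
p(0.22) ≈ 0.3693

0.3693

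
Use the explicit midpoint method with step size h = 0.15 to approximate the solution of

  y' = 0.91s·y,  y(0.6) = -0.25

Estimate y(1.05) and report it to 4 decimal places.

-0.3497

Midpoint: k1 = f(s_n, y_n); k2 = f(s_n + h/2, y_n + (h/2)·k1); y_{n+1} = y_n + h·k2.
s=0.600000, y=-0.250000:
  k1 = f(0.600000, -0.250000) = -0.136500
  k2 = f(0.675000, -0.260238) = -0.159851
  y ← -0.250000 + 0.15·(-0.159851) = -0.273978
s=0.750000, y=-0.273978:
  k1 = f(0.750000, -0.273978) = -0.186990
  k2 = f(0.825000, -0.288002) = -0.216217
  y ← -0.273978 + 0.15·(-0.216217) = -0.306410
s=0.900000, y=-0.306410:
  k1 = f(0.900000, -0.306410) = -0.250950
  k2 = f(0.975000, -0.325231) = -0.288562
  y ← -0.306410 + 0.15·(-0.288562) = -0.349694
y(1.05) ≈ -0.3497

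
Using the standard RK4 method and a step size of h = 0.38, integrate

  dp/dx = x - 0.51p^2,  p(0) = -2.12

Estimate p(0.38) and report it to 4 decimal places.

-3.4824

RK4: k1 = f(x_n, p_n); k2 = f(x_n + h/2, p_n + (h/2)·k1); k3 = f(x_n + h/2, p_n + (h/2)·k2); k4 = f(x_n + h, p_n + h·k3); p_{n+1} = p_n + (h/6)·(k1 + 2k2 + 2k3 + k4).
x=0.000000, p=-2.120000:
  k1 = f(0.000000, -2.120000) = -2.292144
  k2 = f(0.190000, -2.555507) = -3.140615
  k3 = f(0.190000, -2.716717) = -3.574081
  k4 = f(0.380000, -3.478151) = -5.789741
  p ← -2.120000 + (0.38/6)·(k1 + 2k2 + 2k3 + k4) = -3.482381
p(0.38) ≈ -3.4824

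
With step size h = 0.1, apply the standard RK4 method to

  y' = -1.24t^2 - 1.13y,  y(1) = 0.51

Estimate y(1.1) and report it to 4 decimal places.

RK4: k1 = f(t_n, y_n); k2 = f(t_n + h/2, y_n + (h/2)·k1); k3 = f(t_n + h/2, y_n + (h/2)·k2); k4 = f(t_n + h, y_n + h·k3); y_{n+1} = y_n + (h/6)·(k1 + 2k2 + 2k3 + k4).
t=1.000000, y=0.510000:
  k1 = f(1.000000, 0.510000) = -1.816300
  k2 = f(1.050000, 0.419185) = -1.840779
  k3 = f(1.050000, 0.417961) = -1.839396
  k4 = f(1.100000, 0.326060) = -1.868848
  y ← 0.510000 + (0.1/6)·(k1 + 2k2 + 2k3 + k4) = 0.325908
y(1.1) ≈ 0.3259

0.3259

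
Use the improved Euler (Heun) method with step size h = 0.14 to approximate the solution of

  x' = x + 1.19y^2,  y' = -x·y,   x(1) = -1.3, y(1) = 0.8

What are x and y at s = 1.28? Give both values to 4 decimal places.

-1.3653, 1.1676

Heun on (x,y): k1 = f(s_n, state_n); k2 = f(s_n + h, state_n + h·k1); state_{n+1} = state_n + (h/2)·(k1 + k2).
1.000000: (-1.300000, 0.800000)
  k1 = (-0.538400, 1.040000)
  predictor → (-1.375376, 0.945600)
  k2 = (-0.311326, 1.300556)
  → (-1.359481, 0.963839)
1.140000: (-1.359481, 0.963839)
  k1 = (-0.253988, 1.310321)
  predictor → (-1.395039, 1.147284)
  k2 = (0.171310, 1.600506)
  → (-1.365268, 1.167597)
(x(1.28), y(1.28)) ≈ (-1.3653, 1.1676)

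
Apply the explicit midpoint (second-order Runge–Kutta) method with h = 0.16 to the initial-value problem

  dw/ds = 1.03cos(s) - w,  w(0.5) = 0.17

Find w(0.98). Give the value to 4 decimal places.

Midpoint: k1 = f(s_n, w_n); k2 = f(s_n + h/2, w_n + (h/2)·k1); w_{n+1} = w_n + h·k2.
s=0.500000, w=0.170000:
  k1 = f(0.500000, 0.170000) = 0.733910
  k2 = f(0.580000, 0.228713) = 0.632844
  w ← 0.170000 + 0.16·0.632844 = 0.271255
s=0.660000, w=0.271255:
  k1 = f(0.660000, 0.271255) = 0.542437
  k2 = f(0.740000, 0.314650) = 0.445973
  w ← 0.271255 + 0.16·0.445973 = 0.342611
s=0.820000, w=0.342611:
  k1 = f(0.820000, 0.342611) = 0.360077
  k2 = f(0.900000, 0.371417) = 0.268841
  w ← 0.342611 + 0.16·0.268841 = 0.385625
w(0.98) ≈ 0.3856

0.3856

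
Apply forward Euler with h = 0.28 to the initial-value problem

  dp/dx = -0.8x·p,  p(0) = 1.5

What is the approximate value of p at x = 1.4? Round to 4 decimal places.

Euler: p_{n+1} = p_n + h·f(x_n, p_n).
x=0.000000, p=1.500000: f=0.000000 → p ← 1.500000 + 0.28·0.000000 = 1.500000
x=0.280000, p=1.500000: f=-0.336000 → p ← 1.500000 + 0.28·(-0.336000) = 1.405920
x=0.560000, p=1.405920: f=-0.629852 → p ← 1.405920 + 0.28·(-0.629852) = 1.229561
x=0.840000, p=1.229561: f=-0.826265 → p ← 1.229561 + 0.28·(-0.826265) = 0.998207
x=1.120000, p=0.998207: f=-0.894394 → p ← 0.998207 + 0.28·(-0.894394) = 0.747777
p(1.4) ≈ 0.7478

0.7478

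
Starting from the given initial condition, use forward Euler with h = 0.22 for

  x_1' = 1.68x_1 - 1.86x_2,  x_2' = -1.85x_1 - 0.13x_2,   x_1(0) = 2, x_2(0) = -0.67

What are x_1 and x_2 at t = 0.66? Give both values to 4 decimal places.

Euler on (x_1,x_2): x_1_{n+1} = x_1_n + h·x_1', x_2_{n+1} = x_2_n + h·x_2'.
0.000000: (2.000000, -0.670000); f=(4.606200, -3.612900) → (3.013364, -1.464838)
0.220000: (3.013364, -1.464838); f=(7.787050, -5.384294) → (4.726515, -2.649383)
0.440000: (4.726515, -2.649383); f=(12.868397, -8.399633) → (7.557562, -4.497302)
(x_1(0.66), x_2(0.66)) ≈ (7.5576, -4.4973)

7.5576, -4.4973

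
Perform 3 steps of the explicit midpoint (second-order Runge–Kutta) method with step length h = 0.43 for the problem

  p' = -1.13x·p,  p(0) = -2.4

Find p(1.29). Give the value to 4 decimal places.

Midpoint: k1 = f(x_n, p_n); k2 = f(x_n + h/2, p_n + (h/2)·k1); p_{n+1} = p_n + h·k2.
x=0.000000, p=-2.400000:
  k1 = f(0.000000, -2.400000) = 0.000000
  k2 = f(0.215000, -2.400000) = 0.583080
  p ← -2.400000 + 0.43·0.583080 = -2.149276
x=0.430000, p=-2.149276:
  k1 = f(0.430000, -2.149276) = 1.044333
  k2 = f(0.645000, -1.924744) = 1.402850
  p ← -2.149276 + 0.43·1.402850 = -1.546050
x=0.860000, p=-1.546050:
  k1 = f(0.860000, -1.546050) = 1.502452
  k2 = f(1.075000, -1.223023) = 1.485667
  p ← -1.546050 + 0.43·1.485667 = -0.907213
p(1.29) ≈ -0.9072

-0.9072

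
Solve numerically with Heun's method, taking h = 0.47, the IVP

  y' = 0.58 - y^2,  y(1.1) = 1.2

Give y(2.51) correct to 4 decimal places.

0.8238

Heun: k1 = f(s_n, y_n); k2 = f(s_n + h, y_n + h·k1); y_{n+1} = y_n + (h/2)·(k1 + k2).
s=1.100000, y=1.200000:
  k1 = f(1.100000, 1.200000) = -0.860000
  k2 = f(1.570000, 0.795800) = -0.053298
  y ← 1.200000 + (0.47/2)·(-0.860000 + (-0.053298)) = 0.985375
s=1.570000, y=0.985375:
  k1 = f(1.570000, 0.985375) = -0.390964
  k2 = f(2.040000, 0.801622) = -0.062598
  y ← 0.985375 + (0.47/2)·(-0.390964 + (-0.062598)) = 0.878788
s=2.040000, y=0.878788:
  k1 = f(2.040000, 0.878788) = -0.192268
  k2 = f(2.510000, 0.788422) = -0.041609
  y ← 0.878788 + (0.47/2)·(-0.192268 + (-0.041609)) = 0.823827
y(2.51) ≈ 0.8238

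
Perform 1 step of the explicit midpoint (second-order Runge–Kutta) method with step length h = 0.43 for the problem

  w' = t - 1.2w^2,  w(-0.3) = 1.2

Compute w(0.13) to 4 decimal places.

0.8623

Midpoint: k1 = f(t_n, w_n); k2 = f(t_n + h/2, w_n + (h/2)·k1); w_{n+1} = w_n + h·k2.
t=-0.300000, w=1.200000:
  k1 = f(-0.300000, 1.200000) = -2.028000
  k2 = f(-0.085000, 0.763980) = -0.785399
  w ← 1.200000 + 0.43·(-0.785399) = 0.862279
w(0.13) ≈ 0.8623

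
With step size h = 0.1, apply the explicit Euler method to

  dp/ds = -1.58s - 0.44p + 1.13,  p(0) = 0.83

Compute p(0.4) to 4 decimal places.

1.0243

Euler: p_{n+1} = p_n + h·f(s_n, p_n).
s=0.000000, p=0.830000: f=0.764800 → p ← 0.830000 + 0.1·0.764800 = 0.906480
s=0.100000, p=0.906480: f=0.573149 → p ← 0.906480 + 0.1·0.573149 = 0.963795
s=0.200000, p=0.963795: f=0.389930 → p ← 0.963795 + 0.1·0.389930 = 1.002788
s=0.300000, p=1.002788: f=0.214773 → p ← 1.002788 + 0.1·0.214773 = 1.024265
p(0.4) ≈ 1.0243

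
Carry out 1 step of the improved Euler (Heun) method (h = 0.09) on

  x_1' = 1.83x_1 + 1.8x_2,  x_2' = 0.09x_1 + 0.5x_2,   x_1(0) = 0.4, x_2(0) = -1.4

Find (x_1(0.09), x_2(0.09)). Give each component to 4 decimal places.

Heun on (x_1,x_2): k1 = f(s_n, state_n); k2 = f(s_n + h, state_n + h·k1); state_{n+1} = state_n + (h/2)·(k1 + k2).
0.000000: (0.400000, -1.400000)
  k1 = (-1.788000, -0.664000)
  predictor → (0.239080, -1.459760)
  k2 = (-2.190052, -0.708363)
  → (0.220988, -1.461756)
(x_1(0.09), x_2(0.09)) ≈ (0.2210, -1.4618)

0.2210, -1.4618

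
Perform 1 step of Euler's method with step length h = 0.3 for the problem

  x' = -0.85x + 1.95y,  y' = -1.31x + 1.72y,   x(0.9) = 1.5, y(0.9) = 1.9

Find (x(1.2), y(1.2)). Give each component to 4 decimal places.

2.2290, 2.2909

Euler on (x,y): x_{n+1} = x_n + h·x', y_{n+1} = y_n + h·y'.
0.900000: (1.500000, 1.900000); f=(2.430000, 1.303000) → (2.229000, 2.290900)
(x(1.2), y(1.2)) ≈ (2.2290, 2.2909)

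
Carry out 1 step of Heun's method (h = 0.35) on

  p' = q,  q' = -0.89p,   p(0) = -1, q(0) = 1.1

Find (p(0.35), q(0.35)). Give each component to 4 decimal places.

-0.5605, 1.3515

Heun on (p,q): k1 = f(x_n, state_n); k2 = f(x_n + h, state_n + h·k1); state_{n+1} = state_n + (h/2)·(k1 + k2).
0.000000: (-1.000000, 1.100000)
  k1 = (1.100000, 0.890000)
  predictor → (-0.615000, 1.411500)
  k2 = (1.411500, 0.547350)
  → (-0.560488, 1.351536)
(p(0.35), q(0.35)) ≈ (-0.5605, 1.3515)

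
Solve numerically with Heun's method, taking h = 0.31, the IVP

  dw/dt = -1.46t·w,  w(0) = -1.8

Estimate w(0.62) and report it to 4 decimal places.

Heun: k1 = f(t_n, w_n); k2 = f(t_n + h, w_n + h·k1); w_{n+1} = w_n + (h/2)·(k1 + k2).
t=0.000000, w=-1.800000:
  k1 = f(0.000000, -1.800000) = 0.000000
  k2 = f(0.310000, -1.800000) = 0.814680
  w ← -1.800000 + (0.31/2)·(0.000000 + 0.814680) = -1.673725
t=0.310000, w=-1.673725:
  k1 = f(0.310000, -1.673725) = 0.757528
  k2 = f(0.620000, -1.438891) = 1.302484
  w ← -1.673725 + (0.31/2)·(0.757528 + 1.302484) = -1.354423
w(0.62) ≈ -1.3544

-1.3544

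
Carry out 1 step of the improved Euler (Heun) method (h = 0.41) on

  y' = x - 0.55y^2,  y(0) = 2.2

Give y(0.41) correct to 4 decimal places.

Heun: k1 = f(x_n, y_n); k2 = f(x_n + h, y_n + h·k1); y_{n+1} = y_n + (h/2)·(k1 + k2).
x=0.000000, y=2.200000:
  k1 = f(0.000000, 2.200000) = -2.662000
  k2 = f(0.410000, 1.108580) = -0.265922
  y ← 2.200000 + (0.41/2)·(-2.662000 + (-0.265922)) = 1.599776
y(0.41) ≈ 1.5998

1.5998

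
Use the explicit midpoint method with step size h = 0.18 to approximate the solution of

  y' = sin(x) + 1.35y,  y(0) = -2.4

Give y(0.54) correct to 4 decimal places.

Midpoint: k1 = f(x_n, y_n); k2 = f(x_n + h/2, y_n + (h/2)·k1); y_{n+1} = y_n + h·k2.
x=0.000000, y=-2.400000:
  k1 = f(0.000000, -2.400000) = -3.240000
  k2 = f(0.090000, -2.691600) = -3.543781
  y ← -2.400000 + 0.18·(-3.543781) = -3.037881
x=0.180000, y=-3.037881:
  k1 = f(0.180000, -3.037881) = -3.922109
  k2 = f(0.270000, -3.390870) = -4.310944
  y ← -3.037881 + 0.18·(-4.310944) = -3.813851
x=0.360000, y=-3.813851:
  k1 = f(0.360000, -3.813851) = -4.796424
  k2 = f(0.450000, -4.245529) = -5.296498
  y ← -3.813851 + 0.18·(-5.296498) = -4.767220
y(0.54) ≈ -4.7672

-4.7672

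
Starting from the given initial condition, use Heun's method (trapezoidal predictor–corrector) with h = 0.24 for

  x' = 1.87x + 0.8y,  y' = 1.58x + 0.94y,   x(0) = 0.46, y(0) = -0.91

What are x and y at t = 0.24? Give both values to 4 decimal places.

Heun on (x,y): k1 = f(t_n, state_n); k2 = f(t_n + h, state_n + h·k1); state_{n+1} = state_n + (h/2)·(k1 + k2).
0.000000: (0.460000, -0.910000)
  k1 = (0.132200, -0.128600)
  predictor → (0.491728, -0.940864)
  k2 = (0.166840, -0.107482)
  → (0.495885, -0.938330)
(x(0.24), y(0.24)) ≈ (0.4959, -0.9383)

0.4959, -0.9383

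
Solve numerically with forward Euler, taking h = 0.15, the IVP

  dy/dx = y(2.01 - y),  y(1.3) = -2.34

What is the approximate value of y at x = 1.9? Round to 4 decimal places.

Euler: y_{n+1} = y_n + h·f(x_n, y_n).
x=1.300000, y=-2.340000: f=-10.179000 → y ← -2.340000 + 0.15·(-10.179000) = -3.866850
x=1.450000, y=-3.866850: f=-22.724897 → y ← -3.866850 + 0.15·(-22.724897) = -7.275585
x=1.600000, y=-7.275585: f=-67.558057 → y ← -7.275585 + 0.15·(-67.558057) = -17.409293
x=1.750000, y=-17.409293: f=-338.076165 → y ← -17.409293 + 0.15·(-338.076165) = -68.120718
y(1.9) ≈ -68.1207

-68.1207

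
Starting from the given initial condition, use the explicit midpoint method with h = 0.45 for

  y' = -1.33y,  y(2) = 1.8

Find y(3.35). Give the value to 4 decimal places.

0.3523

Midpoint: k1 = f(x_n, y_n); k2 = f(x_n + h/2, y_n + (h/2)·k1); y_{n+1} = y_n + h·k2.
x=2.000000, y=1.800000:
  k1 = f(2.000000, 1.800000) = -2.394000
  k2 = f(2.225000, 1.261350) = -1.677596
  y ← 1.800000 + 0.45·(-1.677596) = 1.045082
x=2.450000, y=1.045082:
  k1 = f(2.450000, 1.045082) = -1.389959
  k2 = f(2.675000, 0.732341) = -0.974014
  y ← 1.045082 + 0.45·(-0.974014) = 0.606776
x=2.900000, y=0.606776:
  k1 = f(2.900000, 0.606776) = -0.807012
  k2 = f(3.125000, 0.425198) = -0.565514
  y ← 0.606776 + 0.45·(-0.565514) = 0.352295
y(3.35) ≈ 0.3523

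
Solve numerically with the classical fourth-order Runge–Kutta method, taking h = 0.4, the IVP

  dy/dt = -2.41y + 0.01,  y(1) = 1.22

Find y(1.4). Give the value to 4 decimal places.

RK4: k1 = f(t_n, y_n); k2 = f(t_n + h/2, y_n + (h/2)·k1); k3 = f(t_n + h/2, y_n + (h/2)·k2); k4 = f(t_n + h, y_n + h·k3); y_{n+1} = y_n + (h/6)·(k1 + 2k2 + 2k3 + k4).
t=1.000000, y=1.220000:
  k1 = f(1.000000, 1.220000) = -2.930200
  k2 = f(1.200000, 0.633960) = -1.517844
  k3 = f(1.200000, 0.916431) = -2.198599
  k4 = f(1.400000, 0.340560) = -0.810750
  y ← 1.220000 + (0.4/6)·(k1 + 2k2 + 2k3 + k4) = 0.475078
y(1.4) ≈ 0.4751

0.4751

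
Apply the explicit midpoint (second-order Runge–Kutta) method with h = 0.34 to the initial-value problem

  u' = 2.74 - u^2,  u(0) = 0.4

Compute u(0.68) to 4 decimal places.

Midpoint: k1 = f(x_n, u_n); k2 = f(x_n + h/2, u_n + (h/2)·k1); u_{n+1} = u_n + h·k2.
x=0.000000, u=0.400000:
  k1 = f(0.000000, 0.400000) = 2.580000
  k2 = f(0.170000, 0.838600) = 2.036750
  u ← 0.400000 + 0.34·2.036750 = 1.092495
x=0.340000, u=1.092495:
  k1 = f(0.340000, 1.092495) = 1.546455
  k2 = f(0.510000, 1.355392) = 0.902912
  u ← 1.092495 + 0.34·0.902912 = 1.399485
u(0.68) ≈ 1.3995

1.3995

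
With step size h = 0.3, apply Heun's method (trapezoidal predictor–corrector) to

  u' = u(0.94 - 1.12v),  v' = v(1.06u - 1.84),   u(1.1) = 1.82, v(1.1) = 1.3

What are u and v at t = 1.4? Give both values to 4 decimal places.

Heun on (u,v): k1 = f(t_n, state_n); k2 = f(t_n + h, state_n + h·k1); state_{n+1} = state_n + (h/2)·(k1 + k2).
1.100000: (1.820000, 1.300000)
  k1 = (-0.939120, 0.115960)
  predictor → (1.538264, 1.334788)
  k2 = (-0.853679, -0.279558)
  → (1.551080, 1.275460)
(u(1.4), v(1.4)) ≈ (1.5511, 1.2755)

1.5511, 1.2755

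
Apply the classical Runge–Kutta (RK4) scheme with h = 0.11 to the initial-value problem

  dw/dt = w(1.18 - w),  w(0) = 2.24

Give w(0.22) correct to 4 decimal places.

RK4: k1 = f(t_n, w_n); k2 = f(t_n + h/2, w_n + (h/2)·k1); k3 = f(t_n + h/2, w_n + (h/2)·k2); k4 = f(t_n + h, w_n + h·k3); w_{n+1} = w_n + (h/6)·(k1 + 2k2 + 2k3 + k4).
t=0.000000, w=2.240000:
  k1 = f(0.000000, 2.240000) = -2.374400
  k2 = f(0.055000, 2.109408) = -1.960501
  k3 = f(0.055000, 2.132172) = -2.030196
  k4 = f(0.110000, 2.016678) = -1.687311
  w ← 2.240000 + (0.11/6)·(k1 + 2k2 + 2k3 + k4) = 2.019210
t=0.110000, w=2.019210:
  k1 = f(0.110000, 2.019210) = -1.694541
  k2 = f(0.165000, 1.926010) = -1.436823
  k3 = f(0.165000, 1.940184) = -1.474898
  k4 = f(0.220000, 1.856971) = -1.257115
  w ← 2.019210 + (0.11/6)·(k1 + 2k2 + 2k3 + k4) = 1.858333
w(0.22) ≈ 1.8583

1.8583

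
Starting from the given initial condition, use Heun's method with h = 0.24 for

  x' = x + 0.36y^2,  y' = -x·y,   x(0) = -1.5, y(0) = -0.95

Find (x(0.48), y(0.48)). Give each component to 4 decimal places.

-1.9854, -2.1851

Heun on (x,y): k1 = f(t_n, state_n); k2 = f(t_n + h, state_n + h·k1); state_{n+1} = state_n + (h/2)·(k1 + k2).
0.000000: (-1.500000, -0.950000)
  k1 = (-1.175100, -1.425000)
  predictor → (-1.782024, -1.292000)
  k2 = (-1.181089, -2.302375)
  → (-1.782743, -1.397285)
0.240000: (-1.782743, -1.397285)
  k1 = (-1.079877, -2.491000)
  predictor → (-2.041913, -1.995125)
  k2 = (-0.608925, -4.073872)
  → (-1.985399, -2.185070)
(x(0.48), y(0.48)) ≈ (-1.9854, -2.1851)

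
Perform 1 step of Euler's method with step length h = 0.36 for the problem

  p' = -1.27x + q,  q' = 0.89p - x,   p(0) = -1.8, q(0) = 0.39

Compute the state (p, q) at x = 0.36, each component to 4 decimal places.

-1.6596, -0.1867

Euler on (p,q): p_{n+1} = p_n + h·p', q_{n+1} = q_n + h·q'.
0.000000: (-1.800000, 0.390000); f=(0.390000, -1.602000) → (-1.659600, -0.186720)
(p(0.36), q(0.36)) ≈ (-1.6596, -0.1867)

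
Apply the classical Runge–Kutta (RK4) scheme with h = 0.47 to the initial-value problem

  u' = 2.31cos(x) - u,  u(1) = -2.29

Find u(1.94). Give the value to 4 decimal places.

-0.8588

RK4: k1 = f(x_n, u_n); k2 = f(x_n + h/2, u_n + (h/2)·k1); k3 = f(x_n + h/2, u_n + (h/2)·k2); k4 = f(x_n + h, u_n + h·k3); u_{n+1} = u_n + (h/6)·(k1 + 2k2 + 2k3 + k4).
x=1.000000, u=-2.290000:
  k1 = f(1.000000, -2.290000) = 3.538098
  k2 = f(1.235000, -1.458547) = 2.219741
  k3 = f(1.235000, -1.768361) = 2.529555
  k4 = f(1.470000, -1.101109) = 1.333555
  u ← -2.290000 + (0.47/6)·(k1 + 2k2 + 2k3 + k4) = -1.164331
x=1.470000, u=-1.164331:
  k1 = f(1.470000, -1.164331) = 1.396776
  k2 = f(1.705000, -0.836088) = 0.527008
  k3 = f(1.705000, -1.040484) = 0.731403
  k4 = f(1.940000, -0.820571) = -0.013045
  u ← -1.164331 + (0.47/6)·(k1 + 2k2 + 2k3 + k4) = -0.858788
u(1.94) ≈ -0.8588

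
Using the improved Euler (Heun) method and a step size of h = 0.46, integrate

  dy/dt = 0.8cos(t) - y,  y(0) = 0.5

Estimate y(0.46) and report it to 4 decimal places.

Heun: k1 = f(t_n, y_n); k2 = f(t_n + h, y_n + h·k1); y_{n+1} = y_n + (h/2)·(k1 + k2).
t=0.000000, y=0.500000:
  k1 = f(0.000000, 0.500000) = 0.300000
  k2 = f(0.460000, 0.638000) = 0.078842
  y ← 0.500000 + (0.46/2)·(0.300000 + 0.078842) = 0.587134
y(0.46) ≈ 0.5871

0.5871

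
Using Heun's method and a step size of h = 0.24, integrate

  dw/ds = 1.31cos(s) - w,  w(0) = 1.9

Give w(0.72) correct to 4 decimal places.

1.5275

Heun: k1 = f(s_n, w_n); k2 = f(s_n + h, w_n + h·k1); w_{n+1} = w_n + (h/2)·(k1 + k2).
s=0.000000, w=1.900000:
  k1 = f(0.000000, 1.900000) = -0.590000
  k2 = f(0.240000, 1.758400) = -0.485947
  w ← 1.900000 + (0.24/2)·(-0.590000 + (-0.485947)) = 1.770886
s=0.240000, w=1.770886:
  k1 = f(0.240000, 1.770886) = -0.498434
  k2 = f(0.480000, 1.651262) = -0.489299
  w ← 1.770886 + (0.24/2)·(-0.498434 + (-0.489299)) = 1.652358
s=0.480000, w=1.652358:
  k1 = f(0.480000, 1.652358) = -0.490395
  k2 = f(0.720000, 1.534664) = -0.549798
  w ← 1.652358 + (0.24/2)·(-0.490395 + (-0.549798)) = 1.527535
w(0.72) ≈ 1.5275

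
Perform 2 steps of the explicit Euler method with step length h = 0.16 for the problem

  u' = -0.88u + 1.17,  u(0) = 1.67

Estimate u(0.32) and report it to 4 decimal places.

1.5809

Euler: u_{n+1} = u_n + h·f(t_n, u_n).
t=0.000000, u=1.670000: f=-0.299600 → u ← 1.670000 + 0.16·(-0.299600) = 1.622064
t=0.160000, u=1.622064: f=-0.257416 → u ← 1.622064 + 0.16·(-0.257416) = 1.580877
u(0.32) ≈ 1.5809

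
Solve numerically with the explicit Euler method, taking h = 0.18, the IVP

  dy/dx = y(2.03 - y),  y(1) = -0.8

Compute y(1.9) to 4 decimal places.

Euler: y_{n+1} = y_n + h·f(x_n, y_n).
x=1.000000, y=-0.800000: f=-2.264000 → y ← -0.800000 + 0.18·(-2.264000) = -1.207520
x=1.180000, y=-1.207520: f=-3.909370 → y ← -1.207520 + 0.18·(-3.909370) = -1.911207
x=1.360000, y=-1.911207: f=-7.532460 → y ← -1.911207 + 0.18·(-7.532460) = -3.267049
x=1.540000, y=-3.267049: f=-17.305723 → y ← -3.267049 + 0.18·(-17.305723) = -6.382080
x=1.720000, y=-6.382080: f=-53.686561 → y ← -6.382080 + 0.18·(-53.686561) = -16.045660
y(1.9) ≈ -16.0457

-16.0457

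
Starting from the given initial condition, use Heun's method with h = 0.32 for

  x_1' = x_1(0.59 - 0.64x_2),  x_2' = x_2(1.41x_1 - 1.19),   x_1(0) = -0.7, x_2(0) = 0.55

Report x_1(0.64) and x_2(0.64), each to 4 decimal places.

-0.9114, 0.1578

Heun on (x_1,x_2): k1 = f(t_n, state_n); k2 = f(t_n + h, state_n + h·k1); state_{n+1} = state_n + (h/2)·(k1 + k2).
0.000000: (-0.700000, 0.550000)
  k1 = (-0.166600, -1.197350)
  predictor → (-0.753312, 0.166848)
  k2 = (-0.364013, -0.375770)
  → (-0.784898, 0.298301)
0.320000: (-0.784898, 0.298301)
  k1 = (-0.313243, -0.685109)
  predictor → (-0.885136, 0.079066)
  k2 = (-0.477440, -0.192766)
  → (-0.911407, 0.157841)
(x_1(0.64), x_2(0.64)) ≈ (-0.9114, 0.1578)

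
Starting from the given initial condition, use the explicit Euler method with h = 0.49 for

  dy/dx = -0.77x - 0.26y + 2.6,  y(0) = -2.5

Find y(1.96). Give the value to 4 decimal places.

1.7347

Euler: y_{n+1} = y_n + h·f(x_n, y_n).
x=0.000000, y=-2.500000: f=3.250000 → y ← -2.500000 + 0.49·3.250000 = -0.907500
x=0.490000, y=-0.907500: f=2.458650 → y ← -0.907500 + 0.49·2.458650 = 0.297238
x=0.980000, y=0.297238: f=1.768118 → y ← 0.297238 + 0.49·1.768118 = 1.163616
x=1.470000, y=1.163616: f=1.165560 → y ← 1.163616 + 0.49·1.165560 = 1.734741
y(1.96) ≈ 1.7347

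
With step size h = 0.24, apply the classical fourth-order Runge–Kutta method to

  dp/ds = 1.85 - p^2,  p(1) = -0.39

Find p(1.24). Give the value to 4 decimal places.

RK4: k1 = f(s_n, p_n); k2 = f(s_n + h/2, p_n + (h/2)·k1); k3 = f(s_n + h/2, p_n + (h/2)·k2); k4 = f(s_n + h, p_n + h·k3); p_{n+1} = p_n + (h/6)·(k1 + 2k2 + 2k3 + k4).
s=1.000000, p=-0.390000:
  k1 = f(1.000000, -0.390000) = 1.697900
  k2 = f(1.120000, -0.186252) = 1.815310
  k3 = f(1.120000, -0.172163) = 1.820360
  k4 = f(1.240000, 0.046886) = 1.847802
  p ← -0.390000 + (0.24/6)·(k1 + 2k2 + 2k3 + k4) = 0.042682
p(1.24) ≈ 0.0427

0.0427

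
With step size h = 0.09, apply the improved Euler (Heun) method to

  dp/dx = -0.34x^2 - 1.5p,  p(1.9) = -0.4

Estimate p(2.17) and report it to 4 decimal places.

-0.5829

Heun: k1 = f(x_n, p_n); k2 = f(x_n + h, p_n + h·k1); p_{n+1} = p_n + (h/2)·(k1 + k2).
x=1.900000, p=-0.400000:
  k1 = f(1.900000, -0.400000) = -0.627400
  k2 = f(1.990000, -0.456466) = -0.661735
  p ← -0.400000 + (0.09/2)·(-0.627400 + (-0.661735)) = -0.458011
x=1.990000, p=-0.458011:
  k1 = f(1.990000, -0.458011) = -0.659417
  k2 = f(2.080000, -0.517359) = -0.694938
  p ← -0.458011 + (0.09/2)·(-0.659417 + (-0.694938)) = -0.518957
x=2.080000, p=-0.518957:
  k1 = f(2.080000, -0.518957) = -0.692540
  k2 = f(2.170000, -0.581286) = -0.729097
  p ← -0.518957 + (0.09/2)·(-0.692540 + (-0.729097)) = -0.582931
p(2.17) ≈ -0.5829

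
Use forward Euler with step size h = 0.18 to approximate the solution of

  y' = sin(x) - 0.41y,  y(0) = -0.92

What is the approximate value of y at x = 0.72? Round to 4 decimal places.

Euler: y_{n+1} = y_n + h·f(x_n, y_n).
x=0.000000, y=-0.920000: f=0.377200 → y ← -0.920000 + 0.18·0.377200 = -0.852104
x=0.180000, y=-0.852104: f=0.528392 → y ← -0.852104 + 0.18·0.528392 = -0.756993
x=0.360000, y=-0.756993: f=0.662642 → y ← -0.756993 + 0.18·0.662642 = -0.637718
x=0.540000, y=-0.637718: f=0.775600 → y ← -0.637718 + 0.18·0.775600 = -0.498110
y(0.72) ≈ -0.4981

-0.4981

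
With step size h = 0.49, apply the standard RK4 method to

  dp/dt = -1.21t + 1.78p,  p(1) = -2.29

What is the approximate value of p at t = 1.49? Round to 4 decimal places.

RK4: k1 = f(t_n, p_n); k2 = f(t_n + h/2, p_n + (h/2)·k1); k3 = f(t_n + h/2, p_n + (h/2)·k2); k4 = f(t_n + h, p_n + h·k3); p_{n+1} = p_n + (h/6)·(k1 + 2k2 + 2k3 + k4).
t=1.000000, p=-2.290000:
  k1 = f(1.000000, -2.290000) = -5.286200
  k2 = f(1.245000, -3.585119) = -7.887962
  k3 = f(1.245000, -4.222551) = -9.022590
  k4 = f(1.490000, -6.711069) = -13.748603
  p ← -2.290000 + (0.49/6)·(k1 + 2k2 + 2k3 + k4) = -6.606566
p(1.49) ≈ -6.6066

-6.6066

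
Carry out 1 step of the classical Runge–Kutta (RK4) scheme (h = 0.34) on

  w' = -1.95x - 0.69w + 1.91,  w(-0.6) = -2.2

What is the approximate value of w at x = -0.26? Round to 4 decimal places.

RK4: k1 = f(x_n, w_n); k2 = f(x_n + h/2, w_n + (h/2)·k1); k3 = f(x_n + h/2, w_n + (h/2)·k2); k4 = f(x_n + h, w_n + h·k3); w_{n+1} = w_n + (h/6)·(k1 + 2k2 + 2k3 + k4).
x=-0.600000, w=-2.200000:
  k1 = f(-0.600000, -2.200000) = 4.598000
  k2 = f(-0.430000, -1.418340) = 3.727155
  k3 = f(-0.430000, -1.566384) = 3.829305
  k4 = f(-0.260000, -0.898036) = 3.036645
  w ← -2.200000 + (0.34/6)·(k1 + 2k2 + 2k3 + k4) = -0.910971
w(-0.26) ≈ -0.9110

-0.9110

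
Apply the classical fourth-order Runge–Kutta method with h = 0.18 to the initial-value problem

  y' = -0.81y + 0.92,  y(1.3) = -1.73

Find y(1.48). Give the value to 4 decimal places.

-1.3412

RK4: k1 = f(x_n, y_n); k2 = f(x_n + h/2, y_n + (h/2)·k1); k3 = f(x_n + h/2, y_n + (h/2)·k2); k4 = f(x_n + h, y_n + h·k3); y_{n+1} = y_n + (h/6)·(k1 + 2k2 + 2k3 + k4).
x=1.300000, y=-1.730000:
  k1 = f(1.300000, -1.730000) = 2.321300
  k2 = f(1.390000, -1.521083) = 2.152077
  k3 = f(1.390000, -1.536313) = 2.164414
  k4 = f(1.480000, -1.340406) = 2.005729
  y ← -1.730000 + (0.18/6)·(k1 + 2k2 + 2k3 + k4) = -1.341200
y(1.48) ≈ -1.3412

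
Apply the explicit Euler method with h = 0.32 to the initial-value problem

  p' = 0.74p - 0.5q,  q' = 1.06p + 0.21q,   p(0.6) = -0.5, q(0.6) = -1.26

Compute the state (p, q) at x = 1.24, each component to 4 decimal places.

-0.2732, -1.7574

Euler on (p,q): p_{n+1} = p_n + h·p', q_{n+1} = q_n + h·q'.
0.600000: (-0.500000, -1.260000); f=(0.260000, -0.794600) → (-0.416800, -1.514272)
0.920000: (-0.416800, -1.514272); f=(0.448704, -0.759805) → (-0.273215, -1.757410)
(p(1.24), q(1.24)) ≈ (-0.2732, -1.7574)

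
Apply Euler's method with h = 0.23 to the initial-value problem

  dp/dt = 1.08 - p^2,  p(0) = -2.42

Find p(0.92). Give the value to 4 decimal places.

-62.4340

Euler: p_{n+1} = p_n + h·f(t_n, p_n).
t=0.000000, p=-2.420000: f=-4.776400 → p ← -2.420000 + 0.23·(-4.776400) = -3.518572
t=0.230000, p=-3.518572: f=-11.300349 → p ← -3.518572 + 0.23·(-11.300349) = -6.117652
t=0.460000, p=-6.117652: f=-36.345669 → p ← -6.117652 + 0.23·(-36.345669) = -14.477156
t=0.690000, p=-14.477156: f=-208.508050 → p ← -14.477156 + 0.23·(-208.508050) = -62.434008
p(0.92) ≈ -62.4340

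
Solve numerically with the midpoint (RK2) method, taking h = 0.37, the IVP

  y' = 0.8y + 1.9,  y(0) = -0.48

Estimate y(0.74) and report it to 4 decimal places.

Midpoint: k1 = f(t_n, y_n); k2 = f(t_n + h/2, y_n + (h/2)·k1); y_{n+1} = y_n + h·k2.
t=0.000000, y=-0.480000:
  k1 = f(0.000000, -0.480000) = 1.516000
  k2 = f(0.185000, -0.199540) = 1.740368
  y ← -0.480000 + 0.37·1.740368 = 0.163936
t=0.370000, y=0.163936:
  k1 = f(0.370000, 0.163936) = 2.031149
  k2 = f(0.555000, 0.539699) = 2.331759
  y ← 0.163936 + 0.37·2.331759 = 1.026687
y(0.74) ≈ 1.0267

1.0267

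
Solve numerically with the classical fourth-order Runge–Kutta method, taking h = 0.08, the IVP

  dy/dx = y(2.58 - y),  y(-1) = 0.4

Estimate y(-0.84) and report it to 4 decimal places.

RK4: k1 = f(x_n, y_n); k2 = f(x_n + h/2, y_n + (h/2)·k1); k3 = f(x_n + h/2, y_n + (h/2)·k2); k4 = f(x_n + h, y_n + h·k3); y_{n+1} = y_n + (h/6)·(k1 + 2k2 + 2k3 + k4).
x=-1.000000, y=0.400000:
  k1 = f(-1.000000, 0.400000) = 0.872000
  k2 = f(-0.960000, 0.434880) = 0.932870
  k3 = f(-0.960000, 0.437315) = 0.937028
  k4 = f(-0.920000, 0.474962) = 0.999813
  y ← 0.400000 + (0.08/6)·(k1 + 2k2 + 2k3 + k4) = 0.474821
x=-0.920000, y=0.474821:
  k1 = f(-0.920000, 0.474821) = 0.999584
  k2 = f(-0.880000, 0.514805) = 1.063172
  k3 = f(-0.880000, 0.517348) = 1.067109
  k4 = f(-0.840000, 0.560190) = 1.131478
  y ← 0.474821 + (0.08/6)·(k1 + 2k2 + 2k3 + k4) = 0.560043
y(-0.84) ≈ 0.5600

0.5600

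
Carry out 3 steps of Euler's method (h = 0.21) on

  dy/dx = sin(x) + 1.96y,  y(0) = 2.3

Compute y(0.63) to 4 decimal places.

6.6168

Euler: y_{n+1} = y_n + h·f(x_n, y_n).
x=0.000000, y=2.300000: f=4.508000 → y ← 2.300000 + 0.21·4.508000 = 3.246680
x=0.210000, y=3.246680: f=6.571953 → y ← 3.246680 + 0.21·6.571953 = 4.626790
x=0.420000, y=4.626790: f=9.476269 → y ← 4.626790 + 0.21·9.476269 = 6.616807
y(0.63) ≈ 6.6168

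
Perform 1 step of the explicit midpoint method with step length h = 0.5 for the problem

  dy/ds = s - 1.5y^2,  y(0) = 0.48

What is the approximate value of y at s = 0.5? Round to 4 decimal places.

0.4888

Midpoint: k1 = f(s_n, y_n); k2 = f(s_n + h/2, y_n + (h/2)·k1); y_{n+1} = y_n + h·k2.
s=0.000000, y=0.480000:
  k1 = f(0.000000, 0.480000) = -0.345600
  k2 = f(0.250000, 0.393600) = 0.017619
  y ← 0.480000 + 0.5·0.017619 = 0.488809
y(0.5) ≈ 0.4888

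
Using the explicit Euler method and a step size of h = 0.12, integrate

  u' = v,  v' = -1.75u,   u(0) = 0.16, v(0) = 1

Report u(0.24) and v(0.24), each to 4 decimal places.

Euler on (u,v): u_{n+1} = u_n + h·u', v_{n+1} = v_n + h·v'.
0.000000: (0.160000, 1.000000); f=(1.000000, -0.280000) → (0.280000, 0.966400)
0.120000: (0.280000, 0.966400); f=(0.966400, -0.490000) → (0.395968, 0.907600)
(u(0.24), v(0.24)) ≈ (0.3960, 0.9076)

0.3960, 0.9076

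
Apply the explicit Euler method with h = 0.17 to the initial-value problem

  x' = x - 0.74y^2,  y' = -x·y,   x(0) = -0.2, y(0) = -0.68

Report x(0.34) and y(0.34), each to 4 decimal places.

Euler on (x,y): x_{n+1} = x_n + h·x', y_{n+1} = y_n + h·y'.
0.000000: (-0.200000, -0.680000); f=(-0.542176, -0.136000) → (-0.292170, -0.703120)
0.170000: (-0.292170, -0.703120); f=(-0.658009, -0.205431) → (-0.404032, -0.738043)
(x(0.34), y(0.34)) ≈ (-0.4040, -0.7380)

-0.4040, -0.7380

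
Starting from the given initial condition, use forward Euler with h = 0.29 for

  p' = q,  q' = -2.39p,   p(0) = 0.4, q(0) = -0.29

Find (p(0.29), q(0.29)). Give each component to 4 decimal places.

0.3159, -0.5672

Euler on (p,q): p_{n+1} = p_n + h·p', q_{n+1} = q_n + h·q'.
0.000000: (0.400000, -0.290000); f=(-0.290000, -0.956000) → (0.315900, -0.567240)
(p(0.29), q(0.29)) ≈ (0.3159, -0.5672)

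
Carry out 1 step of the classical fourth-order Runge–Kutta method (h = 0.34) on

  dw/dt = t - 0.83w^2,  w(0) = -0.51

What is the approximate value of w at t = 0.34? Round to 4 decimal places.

RK4: k1 = f(t_n, w_n); k2 = f(t_n + h/2, w_n + (h/2)·k1); k3 = f(t_n + h/2, w_n + (h/2)·k2); k4 = f(t_n + h, w_n + h·k3); w_{n+1} = w_n + (h/6)·(k1 + 2k2 + 2k3 + k4).
t=0.000000, w=-0.510000:
  k1 = f(0.000000, -0.510000) = -0.215883
  k2 = f(0.170000, -0.546700) = -0.078071
  k3 = f(0.170000, -0.523272) = -0.057265
  k4 = f(0.340000, -0.529470) = 0.107319
  w ← -0.510000 + (0.34/6)·(k1 + 2k2 + 2k3 + k4) = -0.531490
w(0.34) ≈ -0.5315

-0.5315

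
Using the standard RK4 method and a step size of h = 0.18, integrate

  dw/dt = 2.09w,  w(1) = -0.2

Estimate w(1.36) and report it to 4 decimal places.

-0.4244

RK4: k1 = f(t_n, w_n); k2 = f(t_n + h/2, w_n + (h/2)·k1); k3 = f(t_n + h/2, w_n + (h/2)·k2); k4 = f(t_n + h, w_n + h·k3); w_{n+1} = w_n + (h/6)·(k1 + 2k2 + 2k3 + k4).
t=1.000000, w=-0.200000:
  k1 = f(1.000000, -0.200000) = -0.418000
  k2 = f(1.090000, -0.237620) = -0.496626
  k3 = f(1.090000, -0.244696) = -0.511415
  k4 = f(1.180000, -0.292055) = -0.610394
  w ← -0.200000 + (0.18/6)·(k1 + 2k2 + 2k3 + k4) = -0.291334
t=1.180000, w=-0.291334:
  k1 = f(1.180000, -0.291334) = -0.608889
  k2 = f(1.270000, -0.346134) = -0.723421
  k3 = f(1.270000, -0.356442) = -0.744964
  k4 = f(1.360000, -0.425428) = -0.889144
  w ← -0.291334 + (0.18/6)·(k1 + 2k2 + 2k3 + k4) = -0.424378
w(1.36) ≈ -0.4244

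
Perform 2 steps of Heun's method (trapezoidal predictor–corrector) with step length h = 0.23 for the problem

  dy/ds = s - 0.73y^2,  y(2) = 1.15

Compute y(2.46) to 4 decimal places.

1.5415

Heun: k1 = f(s_n, y_n); k2 = f(s_n + h, y_n + h·k1); y_{n+1} = y_n + (h/2)·(k1 + k2).
s=2.000000, y=1.150000:
  k1 = f(2.000000, 1.150000) = 1.034575
  k2 = f(2.230000, 1.387952) = 0.823720
  y ← 1.150000 + (0.23/2)·(1.034575 + 0.823720) = 1.363704
s=2.230000, y=1.363704:
  k1 = f(2.230000, 1.363704) = 0.872428
  k2 = f(2.460000, 1.564362) = 0.673523
  y ← 1.363704 + (0.23/2)·(0.872428 + 0.673523) = 1.541488
y(2.46) ≈ 1.5415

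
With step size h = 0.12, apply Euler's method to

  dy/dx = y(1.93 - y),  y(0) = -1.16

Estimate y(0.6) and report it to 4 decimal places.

-10.5926

Euler: y_{n+1} = y_n + h·f(x_n, y_n).
x=0.000000, y=-1.160000: f=-3.584400 → y ← -1.160000 + 0.12·(-3.584400) = -1.590128
x=0.120000, y=-1.590128: f=-5.597454 → y ← -1.590128 + 0.12·(-5.597454) = -2.261822
x=0.240000, y=-2.261822: f=-9.481158 → y ← -2.261822 + 0.12·(-9.481158) = -3.399561
x=0.360000, y=-3.399561: f=-18.118172 → y ← -3.399561 + 0.12·(-18.118172) = -5.573742
x=0.480000, y=-5.573742: f=-41.823924 → y ← -5.573742 + 0.12·(-41.823924) = -10.592613
y(0.6) ≈ -10.5926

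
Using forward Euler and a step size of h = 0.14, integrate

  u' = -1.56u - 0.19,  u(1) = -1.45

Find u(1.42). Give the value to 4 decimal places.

-0.7560

Euler: u_{n+1} = u_n + h·f(t_n, u_n).
t=1.000000, u=-1.450000: f=2.072000 → u ← -1.450000 + 0.14·2.072000 = -1.159920
t=1.140000, u=-1.159920: f=1.619475 → u ← -1.159920 + 0.14·1.619475 = -0.933193
t=1.280000, u=-0.933193: f=1.265782 → u ← -0.933193 + 0.14·1.265782 = -0.755984
u(1.42) ≈ -0.7560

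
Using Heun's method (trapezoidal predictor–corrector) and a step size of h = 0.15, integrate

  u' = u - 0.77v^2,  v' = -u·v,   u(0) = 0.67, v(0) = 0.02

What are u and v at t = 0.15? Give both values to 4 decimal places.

Heun on (u,v): k1 = f(t_n, state_n); k2 = f(t_n + h, state_n + h·k1); state_{n+1} = state_n + (h/2)·(k1 + k2).
0.000000: (0.670000, 0.020000)
  k1 = (0.669692, -0.013400)
  predictor → (0.770454, 0.017990)
  k2 = (0.770205, -0.013860)
  → (0.777992, 0.017955)
(u(0.15), v(0.15)) ≈ (0.7780, 0.0180)

0.7780, 0.0180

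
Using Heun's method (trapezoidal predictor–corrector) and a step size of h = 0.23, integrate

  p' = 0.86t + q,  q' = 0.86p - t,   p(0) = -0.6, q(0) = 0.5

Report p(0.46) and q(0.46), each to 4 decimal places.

-0.3403, 0.2056

Heun on (p,q): k1 = f(t_n, state_n); k2 = f(t_n + h, state_n + h·k1); state_{n+1} = state_n + (h/2)·(k1 + k2).
0.000000: (-0.600000, 0.500000)
  k1 = (0.500000, -0.516000)
  predictor → (-0.485000, 0.381320)
  k2 = (0.579120, -0.647100)
  → (-0.475901, 0.366243)
0.230000: (-0.475901, 0.366243)
  k1 = (0.564044, -0.639275)
  predictor → (-0.346171, 0.219210)
  k2 = (0.614810, -0.757707)
  → (-0.340333, 0.205591)
(p(0.46), q(0.46)) ≈ (-0.3403, 0.2056)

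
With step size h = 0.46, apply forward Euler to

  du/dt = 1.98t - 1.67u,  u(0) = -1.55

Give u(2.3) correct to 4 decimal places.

Euler: u_{n+1} = u_n + h·f(t_n, u_n).
t=0.000000, u=-1.550000: f=2.588500 → u ← -1.550000 + 0.46·2.588500 = -0.359290
t=0.460000, u=-0.359290: f=1.510814 → u ← -0.359290 + 0.46·1.510814 = 0.335685
t=0.920000, u=0.335685: f=1.261007 → u ← 0.335685 + 0.46·1.261007 = 0.915748
t=1.380000, u=0.915748: f=1.203101 → u ← 0.915748 + 0.46·1.203101 = 1.469174
t=1.840000, u=1.469174: f=1.189679 → u ← 1.469174 + 0.46·1.189679 = 2.016427
u(2.3) ≈ 2.0164

2.0164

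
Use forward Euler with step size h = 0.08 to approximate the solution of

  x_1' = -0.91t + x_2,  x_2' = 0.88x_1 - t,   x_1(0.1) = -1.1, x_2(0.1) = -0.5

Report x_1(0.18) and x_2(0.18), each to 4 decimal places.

-1.1473, -0.5854

Euler on (x_1,x_2): x_1_{n+1} = x_1_n + h·x_1', x_2_{n+1} = x_2_n + h·x_2'.
0.100000: (-1.100000, -0.500000); f=(-0.591000, -1.068000) → (-1.147280, -0.585440)
(x_1(0.18), x_2(0.18)) ≈ (-1.1473, -0.5854)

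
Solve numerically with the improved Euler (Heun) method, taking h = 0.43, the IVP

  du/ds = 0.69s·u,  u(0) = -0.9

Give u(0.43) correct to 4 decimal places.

-0.9574

Heun: k1 = f(s_n, u_n); k2 = f(s_n + h, u_n + h·k1); u_{n+1} = u_n + (h/2)·(k1 + k2).
s=0.000000, u=-0.900000:
  k1 = f(0.000000, -0.900000) = 0.000000
  k2 = f(0.430000, -0.900000) = -0.267030
  u ← -0.900000 + (0.43/2)·(0.000000 + (-0.267030)) = -0.957411
u(0.43) ≈ -0.9574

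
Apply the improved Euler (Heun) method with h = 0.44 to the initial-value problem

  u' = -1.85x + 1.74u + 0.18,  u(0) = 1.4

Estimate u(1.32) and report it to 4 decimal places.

Heun: k1 = f(x_n, u_n); k2 = f(x_n + h, u_n + h·k1); u_{n+1} = u_n + (h/2)·(k1 + k2).
x=0.000000, u=1.400000:
  k1 = f(0.000000, 1.400000) = 2.616000
  k2 = f(0.440000, 2.551040) = 3.804810
  u ← 1.400000 + (0.44/2)·(2.616000 + 3.804810) = 2.812578
x=0.440000, u=2.812578:
  k1 = f(0.440000, 2.812578) = 4.259886
  k2 = f(0.880000, 4.686928) = 6.707255
  u ← 2.812578 + (0.44/2)·(4.259886 + 6.707255) = 5.225349
x=0.880000, u=5.225349:
  k1 = f(0.880000, 5.225349) = 7.644107
  k2 = f(1.320000, 8.588756) = 12.682436
  u ← 5.225349 + (0.44/2)·(7.644107 + 12.682436) = 9.697189
u(1.32) ≈ 9.6972

9.6972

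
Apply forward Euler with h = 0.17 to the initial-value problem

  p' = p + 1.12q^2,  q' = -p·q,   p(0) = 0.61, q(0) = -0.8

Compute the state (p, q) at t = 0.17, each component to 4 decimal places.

0.8356, -0.7170

Euler on (p,q): p_{n+1} = p_n + h·p', q_{n+1} = q_n + h·q'.
0.000000: (0.610000, -0.800000); f=(1.326800, 0.488000) → (0.835556, -0.717040)
(p(0.17), q(0.17)) ≈ (0.8356, -0.7170)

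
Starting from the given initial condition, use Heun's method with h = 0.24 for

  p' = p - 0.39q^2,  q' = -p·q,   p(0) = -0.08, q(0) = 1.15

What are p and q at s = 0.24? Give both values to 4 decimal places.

-0.2425, 1.1924

Heun on (p,q): k1 = f(s_n, state_n); k2 = f(s_n + h, state_n + h·k1); state_{n+1} = state_n + (h/2)·(k1 + k2).
0.000000: (-0.080000, 1.150000)
  k1 = (-0.595775, 0.092000)
  predictor → (-0.222986, 1.172080)
  k2 = (-0.758757, 0.261357)
  → (-0.242544, 1.192403)
(p(0.24), q(0.24)) ≈ (-0.2425, 1.1924)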